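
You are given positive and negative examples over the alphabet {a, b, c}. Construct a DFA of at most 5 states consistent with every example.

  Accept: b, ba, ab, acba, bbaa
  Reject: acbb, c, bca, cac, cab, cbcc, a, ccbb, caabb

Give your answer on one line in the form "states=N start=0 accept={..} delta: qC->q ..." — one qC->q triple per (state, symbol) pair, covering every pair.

Grow the machine one transition at a time. Run the examples from 0; the earliest place one falls off (shortest prefix, ties alphabetical) gets sent to the lowest-numbered state that keeps every Accept/Reject pair distinguishable — a pair clashes when both reach the same state with identical unread suffix — and to a fresh state only if none does.
a: 0a undefined. 0a->0: ok.
b: 0b undefined. 0b->0: no, b/a meet in 0. Open state 1: 0b->1.
c: 0c undefined. 0c->0: no, b/cab meet in 1. 0c->1: no, b/c meet in 1. Open state 2: 0c->2.
ba: 1a undefined. 1a->0: no, ba/a meet in 0. 1a->1: ok.
bb: 1b undefined. 1b->0: no, bbaa/a meet in 0. 1b->1: ok.
bc: 1c undefined. 1c->0: ok.
ca: 2a undefined. 2a->0: no, b/cab meet in 1. 2a->1: no, b/cab meet in 1. 2a->2: ok.
cb: 2b undefined. 2b->0: no, b/acbb meet in 1. 2b->1: no, b/acbb meet in 1. 2b->2: no, acba/acbb meet in 2. Open state 3: 2b->3.
cc: 2c undefined. 2c->0: no, b/ccbb meet in 1. 2c->1: no, b/cac meet in 1. 2c->2: ok.
cbc: 3c undefined. 3c->0: ok.
acba: 3a undefined. 3a->0: no, acba/bca meet in 0. 3a->1: ok.
acbb: 3b undefined. 3b->0: ok.
All examples now run through 4 states with every (state, symbol) defined. Accept strings end in {1}, Reject strings end in {0,2,3}; accept={1}.

states=4 start=0 accept={1} delta: 0a->0 0b->1 0c->2 1a->1 1b->1 1c->0 2a->2 2b->3 2c->2 3a->1 3b->0 3c->0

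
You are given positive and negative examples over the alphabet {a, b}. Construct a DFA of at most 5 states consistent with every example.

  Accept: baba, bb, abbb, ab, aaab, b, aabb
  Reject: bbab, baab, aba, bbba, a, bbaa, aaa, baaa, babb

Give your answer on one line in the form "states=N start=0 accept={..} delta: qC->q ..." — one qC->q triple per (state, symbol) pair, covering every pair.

states=4 start=0 accept={1} delta: 0a->0 0b->1 1a->2 1b->1 2a->2 2b->3 3a->1 3b->0

Fold the examples into a partial DFA from state 0: repeatedly fix the first undefined (state, symbol) met by the shortest-then-alphabetical prefix, trying targets in increasing order and rejecting any under which an Accept and a Reject string meet in one state with the same remainder; add a state when all current targets are rejected. Accepting states are where Accept strings end.
a: 0a undefined. 0a->0: ok.
b: 0b undefined. 0b->0: no, baba/bbab meet in 0. Open state 1: 0b->1.
ba: 1a undefined. 1a->0: no, baba/aba meet in 0. 1a->1: no, bb/baab meet in 1 with "b" left. Open state 2: 1a->2.
bb: 1b undefined. 1b->0: no, bb/a meet in 0. 1b->1: ok.
baa: 2a undefined. 2a->0: no, bb/baab meet in 1. 2a->1: no, bb/baab meet in 1. 2a->2: ok.
bab: 2b undefined. 2b->0: no, baba/bbab meet in 0. 2b->1: no, baba/aba meet in 2. 2b->2: no, baba/bbab meet in 2. Open state 3: 2b->3.
baba: 3a undefined. 3a->0: no, baba/a meet in 0. 3a->1: ok.
babb: 3b undefined. 3b->0: ok.
All examples now run through 4 states with every (state, symbol) defined. Accept strings end in {1}, Reject strings end in {0,2,3}; accept={1}.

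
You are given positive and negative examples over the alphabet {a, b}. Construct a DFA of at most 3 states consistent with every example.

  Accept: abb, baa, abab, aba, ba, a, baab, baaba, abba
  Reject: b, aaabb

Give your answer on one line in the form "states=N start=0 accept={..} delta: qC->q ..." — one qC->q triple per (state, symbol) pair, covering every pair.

states=3 start=0 accept={1,2} delta: 0a->1 0b->0 1a->2 1b->1 2a->0 2b->1

Fold the examples into a partial DFA from state 0: repeatedly fix the first undefined (state, symbol) met by the shortest-then-alphabetical prefix, trying targets in increasing order and rejecting any under which an Accept and a Reject string meet in one state with the same remainder; add a state when all current targets are rejected. Accepting states are where Accept strings end.
a: 0a undefined. 0a->0: no, abb/aaabb meet in 0 with "bb" left. Open state 1: 0a->1.
b: 0b undefined. 0b->0: ok.
aa: 1a undefined. 1a->0: no, abb/aaabb meet in 1 with "bb" left. 1a->1: no, abb/aaabb meet in 1 with "bb" left. Open state 2: 1a->2.
ab: 1b undefined. 1b->0: no, abb/b meet in 0. 1b->1: ok.
aaa: 2a undefined. 2a->0: ok.
abab: 2b undefined. 2b->0: no, abab/b meet in 0. 2b->1: ok.
All examples now run through 3 states with every (state, symbol) defined. Accept strings end in {1,2}, Reject strings end in {0}; accept={1,2}.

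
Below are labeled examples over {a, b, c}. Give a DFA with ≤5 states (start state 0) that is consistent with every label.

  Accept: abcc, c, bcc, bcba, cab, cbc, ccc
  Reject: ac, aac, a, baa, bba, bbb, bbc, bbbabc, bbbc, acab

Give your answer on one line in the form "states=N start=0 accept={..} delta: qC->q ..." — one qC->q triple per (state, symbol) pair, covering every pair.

State merging on the prefix tree: take the shortest (then alphabetical) example prefix whose next move is undefined and point that move at state 0, else 1, else 2, ...; a target is out if some Accept/Reject pair would then sit in one state with the same input left (inseparable). If every existing state is out, open a new one.
a: 0a undefined. 0a->0: no, c/ac meet in 0 with "c" left. Open state 1: 0a->1.
b: 0b undefined. 0b->0: no, c/bbc meet in 0 with "c" left. 0b->1: ok.
c: 0c undefined. 0c->0: no, cbc/ac meet in 1 with "c" left. 0c->1: no, c/a meet in 1. Open state 2: 0c->2.
aa: 1a undefined. 1a->0: no, c/aac meet in 2. 1a->1: ok.
ab: 1b undefined. 1b->0: no, c/bbc meet in 2. 1b->1: ok.
ac: 1c undefined. 1c->0: no, bcba/a meet in 1. 1c->1: no, abcc/ac meet in 1. 1c->2: no, c/ac meet in 2. Open state 3: 1c->3.
ca: 2a undefined. 2a->0: no, cab/a meet in 1. 2a->1: no, cab/a meet in 1. 2a->2: ok.
cb: 2b undefined. 2b->0: ok.
cc: 2c undefined. 2c->0: ok.
aca: 3a undefined. 3a->0: ok.
bcb: 3b undefined. 3b->0: no, bcba/a meet in 1. 3b->1: no, bcba/a meet in 1. 3b->2: ok.
bcc: 3c undefined. 3c->0: ok.
All examples now run through 4 states with every (state, symbol) defined. Accept strings end in {0,2}, Reject strings end in {1,3}; accept={0,2}.

states=4 start=0 accept={0,2} delta: 0a->1 0b->1 0c->2 1a->1 1b->1 1c->3 2a->2 2b->0 2c->0 3a->0 3b->2 3c->0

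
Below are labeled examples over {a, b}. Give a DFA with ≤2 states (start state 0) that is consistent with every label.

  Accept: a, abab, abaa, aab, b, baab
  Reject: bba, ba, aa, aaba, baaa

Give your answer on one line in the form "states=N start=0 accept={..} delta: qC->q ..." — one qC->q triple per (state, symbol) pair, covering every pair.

State merging on the prefix tree: take the shortest (then alphabetical) example prefix whose next move is undefined and point that move at state 0, else 1, else 2, ...; a target is out if some Accept/Reject pair would then sit in one state with the same input left (inseparable). If every existing state is out, open a new one.
a: 0a undefined. 0a->0: no, a/aa meet in 0. Open state 1: 0a->1.
b: 0b undefined. 0b->0: no, a/bba meet in 1. 0b->1: ok.
aa: 1a undefined. 1a->0: ok.
ab: 1b undefined. 1b->0: no, a/bba meet in 1. 1b->1: ok.
All examples now run through 2 states with every (state, symbol) defined. Accept strings end in {1}, Reject strings end in {0}; accept={1}.

states=2 start=0 accept={1} delta: 0a->1 0b->1 1a->0 1b->1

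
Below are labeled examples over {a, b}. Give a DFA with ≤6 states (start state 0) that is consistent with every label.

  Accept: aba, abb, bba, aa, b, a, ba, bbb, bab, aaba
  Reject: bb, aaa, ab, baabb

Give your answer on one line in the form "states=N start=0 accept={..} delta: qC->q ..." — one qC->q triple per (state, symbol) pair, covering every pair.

states=3 start=0 accept={1,2} delta: 0a->1 0b->1 1a->2 1b->0 2a->0 2b->1

Fold the examples into a partial DFA from state 0: repeatedly fix the first undefined (state, symbol) met by the shortest-then-alphabetical prefix, trying targets in increasing order and rejecting any under which an Accept and a Reject string meet in one state with the same remainder; add a state when all current targets are rejected. Accepting states are where Accept strings end.
a: 0a undefined. 0a->0: no, abb/bb meet in 0 with "bb" left. Open state 1: 0a->1.
b: 0b undefined. 0b->0: no, b/bb meet in 0. 0b->1: ok.
aa: 1a undefined. 1a->0: no, abb/baabb meet in 1 with "bb" left. 1a->1: no, abb/baabb meet in 1 with "bb" left. Open state 2: 1a->2.
ab: 1b undefined. 1b->0: ok.
aaa: 2a undefined. 2a->0: ok.
aab: 2b undefined. 2b->0: no, bab/bb meet in 0. 2b->1: ok.
All examples now run through 3 states with every (state, symbol) defined. Accept strings end in {1,2}, Reject strings end in {0}; accept={1,2}.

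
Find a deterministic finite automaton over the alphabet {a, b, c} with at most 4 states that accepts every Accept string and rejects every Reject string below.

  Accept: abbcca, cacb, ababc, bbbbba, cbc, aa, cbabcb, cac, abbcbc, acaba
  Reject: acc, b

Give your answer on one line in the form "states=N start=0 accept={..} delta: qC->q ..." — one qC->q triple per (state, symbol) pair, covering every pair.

Fold the examples into a partial DFA from state 0: repeatedly fix the first undefined (state, symbol) met by the shortest-then-alphabetical prefix, trying targets in increasing order and rejecting any under which an Accept and a Reject string meet in one state with the same remainder; add a state when all current targets are rejected. Accepting states are where Accept strings end.
a: 0a undefined. 0a->0: ok.
b: 0b undefined. 0b->0: no, bbbbba/b meet in 0. Open state 1: 0b->1.
c: 0c undefined. 0c->0: no, cacb/b meet in 1. 0c->1: ok.
bb: 1b undefined. 1b->0: no, cbc/b meet in 1. 1b->1: no, cbc/acc meet in 1 with "c" left. Open state 2: 1b->2.
ca: 1a undefined. 1a->0: no, ababc/acc meet in 1 with "c" left. 1a->1: no, cac/acc meet in 1 with "c" left. 1a->2: ok.
acc: 1c undefined. 1c->0: no, aa/acc meet in 0. 1c->1: ok.
bbb: 2b undefined. 2b->0: no, ababc/acc meet in 1. 2b->1: no, ababc/acc meet in 1. 2b->2: ok.
cac: 2c undefined. 2c->0: no, cacb/acc meet in 1. 2c->1: no, ababc/acc meet in 1. 2c->2: ok.
cba: 2a undefined. 2a->0: ok.
All examples now run through 3 states with every (state, symbol) defined. Accept strings end in {0,2}, Reject strings end in {1}; accept={0,2}.

states=3 start=0 accept={0,2} delta: 0a->0 0b->1 0c->1 1a->2 1b->2 1c->1 2a->0 2b->2 2c->2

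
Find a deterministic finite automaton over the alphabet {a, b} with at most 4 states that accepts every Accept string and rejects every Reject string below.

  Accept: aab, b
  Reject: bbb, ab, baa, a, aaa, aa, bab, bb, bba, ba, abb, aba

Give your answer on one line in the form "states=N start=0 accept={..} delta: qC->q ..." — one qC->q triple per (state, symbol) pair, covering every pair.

Grow the machine one transition at a time. Run the examples from 0; the earliest place one falls off (shortest prefix, ties alphabetical) gets sent to the lowest-numbered state that keeps every Accept/Reject pair distinguishable — a pair clashes when both reach the same state with identical unread suffix — and to a fresh state only if none does.
a: 0a undefined. 0a->0: no, aab/ab meet in 0 with "b" left. Open state 1: 0a->1.
b: 0b undefined. 0b->0: no, b/bbb meet in 0. 0b->1: no, aab/bab meet in 1 with "ab" left. Open state 2: 0b->2.
aa: 1a undefined. 1a->0: ok.
ab: 1b undefined. 1b->0: no, aab/abb meet in 2. 1b->1: ok.
ba: 2a undefined. 2a->0: no, aab/bab meet in 2. 2a->1: ok.
bb: 2b undefined. 2b->0: no, aab/bbb meet in 2. 2b->1: ok.
All examples now run through 3 states with every (state, symbol) defined. Accept strings end in {2}, Reject strings end in {0,1}; accept={2}.

states=3 start=0 accept={2} delta: 0a->1 0b->2 1a->0 1b->1 2a->1 2b->1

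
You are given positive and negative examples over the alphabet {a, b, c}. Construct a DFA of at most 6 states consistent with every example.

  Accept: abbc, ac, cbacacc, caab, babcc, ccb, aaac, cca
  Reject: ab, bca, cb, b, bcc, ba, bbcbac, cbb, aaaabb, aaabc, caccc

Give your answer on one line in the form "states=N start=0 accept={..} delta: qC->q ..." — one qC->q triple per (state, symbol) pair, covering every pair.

Grow the machine one transition at a time. Run the examples from 0; the earliest place one falls off (shortest prefix, ties alphabetical) gets sent to the lowest-numbered state that keeps every Accept/Reject pair distinguishable — a pair clashes when both reach the same state with identical unread suffix — and to a fresh state only if none does.
a: 0a undefined. 0a->0: ok.
b: 0b undefined. 0b->0: no, abbc/aaabc meet in 0 with "c" left. Open state 1: 0b->1.
c: 0c undefined. 0c->0: no, ac/caccc meet in 0. 0c->1: no, ac/ab meet in 1. Open state 2: 0c->2.
ba: 1a undefined. 1a->0: no, babcc/bcc meet in 1 with "cc" left. 1a->1: ok.
bb: 1b undefined. 1b->0: ok.
bc: 1c undefined. 1c->0: no, abbc/bcc meet in 2. 1c->1: ok.
ca: 2a undefined. 2a->0: no, caab/ab meet in 1. 2a->1: no, caab/aaaabb meet in 0. 2a->2: no, caab/cb meet in 2 with "b" left. Open state 3: 2a->3.
cb: 2b undefined. 2b->0: no, abbc/bbcbac meet in 2. 2b->1: no, cbacacc/ab meet in 1. 2b->2: no, abbc/cb meet in 2. 2b->3: ok.
cc: 2c undefined. 2c->0: no, babcc/aaaabb meet in 0. 2c->1: no, babcc/ab meet in 1. 2c->2: no, ccb/cb meet in 3. 2c->3: no, babcc/cb meet in 3. Open state 4: 2c->4.
caa: 3a undefined. 3a->0: no, abbc/bbcbac meet in 2. 3a->1: no, cbacacc/ab meet in 1. 3a->2: no, caab/cb meet in 3. 3a->3: no, caab/cbb meet in 3 with "b" left. 3a->4: ok.
cac: 3c undefined. 3c->0: no, babcc/caccc meet in 4. 3c->1: ok.
cbb: 3b undefined. 3b->0: ok.
cca: 4a undefined. 4a->0: no, cca/cbb meet in 0. 4a->1: no, cca/ab meet in 1. 4a->2: ok.
ccb: 4b undefined. 4b->0: no, caab/cbb meet in 0. 4b->1: no, caab/ab meet in 1. 4b->2: ok.
cbac: 4c undefined. 4c->0: ok.
All examples now run through 5 states with every (state, symbol) defined. Accept strings end in {2,4}, Reject strings end in {0,1,3}; accept={2,4}.

states=5 start=0 accept={2,4} delta: 0a->0 0b->1 0c->2 1a->1 1b->0 1c->1 2a->3 2b->3 2c->4 3a->4 3b->0 3c->1 4a->2 4b->2 4c->0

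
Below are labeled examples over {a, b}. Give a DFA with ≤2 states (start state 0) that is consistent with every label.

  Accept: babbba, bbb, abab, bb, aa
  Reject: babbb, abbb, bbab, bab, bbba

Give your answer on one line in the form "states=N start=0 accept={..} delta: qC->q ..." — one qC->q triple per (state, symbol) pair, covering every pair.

Grow the machine one transition at a time. Run the examples from 0; the earliest place one falls off (shortest prefix, ties alphabetical) gets sent to the lowest-numbered state that keeps every Accept/Reject pair distinguishable — a pair clashes when both reach the same state with identical unread suffix — and to a fresh state only if none does.
a: 0a undefined. 0a->0: no, bbb/abbb meet in 0 with "bbb" left. Open state 1: 0a->1.
b: 0b undefined. 0b->0: ok.
aa: 1a undefined. 1a->0: ok.
ab: 1b undefined. 1b->0: no, babbba/bbba meet in 1. 1b->1: ok.
All examples now run through 2 states with every (state, symbol) defined. Accept strings end in {0}, Reject strings end in {1}; accept={0}.

states=2 start=0 accept={0} delta: 0a->1 0b->0 1a->0 1b->1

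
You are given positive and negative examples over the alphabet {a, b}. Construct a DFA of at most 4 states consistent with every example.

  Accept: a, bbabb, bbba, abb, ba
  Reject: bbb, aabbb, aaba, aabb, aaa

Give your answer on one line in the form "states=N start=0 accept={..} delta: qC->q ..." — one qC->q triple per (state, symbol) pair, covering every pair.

State merging on the prefix tree: take the shortest (then alphabetical) example prefix whose next move is undefined and point that move at state 0, else 1, else 2, ...; a target is out if some Accept/Reject pair would then sit in one state with the same input left (inseparable). If every existing state is out, open a new one.
a: 0a undefined. 0a->0: no, a/aaa meet in 0. Open state 1: 0a->1.
b: 0b undefined. 0b->0: ok.
aa: 1a undefined. 1a->0: no, a/aaba meet in 1. 1a->1: no, a/aaa meet in 1. Open state 2: 1a->2.
ab: 1b undefined. 1b->0: no, bbabb/bbb meet in 0. 1b->1: ok.
aaa: 2a undefined. 2a->0: ok.
aab: 2b undefined. 2b->0: no, a/aaba meet in 1. 2b->1: no, a/aabbb meet in 1. 2b->2: ok.
All examples now run through 3 states with every (state, symbol) defined. Accept strings end in {1}, Reject strings end in {0,2}; accept={1}.

states=3 start=0 accept={1} delta: 0a->1 0b->0 1a->2 1b->1 2a->0 2b->2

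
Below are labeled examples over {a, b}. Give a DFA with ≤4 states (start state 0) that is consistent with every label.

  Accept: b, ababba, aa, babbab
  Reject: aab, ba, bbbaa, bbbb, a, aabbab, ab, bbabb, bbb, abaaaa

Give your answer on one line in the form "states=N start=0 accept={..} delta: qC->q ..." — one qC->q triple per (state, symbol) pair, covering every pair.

states=4 start=0 accept={0,2} delta: 0a->1 0b->2 1a->2 1b->1 2a->3 2b->1 3a->0 3b->0

Fold the examples into a partial DFA from state 0: repeatedly fix the first undefined (state, symbol) met by the shortest-then-alphabetical prefix, trying targets in increasing order and rejecting any under which an Accept and a Reject string meet in one state with the same remainder; add a state when all current targets are rejected. Accepting states are where Accept strings end.
a: 0a undefined. 0a->0: no, b/aab meet in 0 with "b" left. Open state 1: 0a->1.
b: 0b undefined. 0b->0: no, b/bbbb meet in 0. 0b->1: no, b/a meet in 1. Open state 2: 0b->2.
aa: 1a undefined. 1a->0: no, b/aab meet in 2. 1a->1: no, aa/a meet in 1. 1a->2: ok.
ab: 1b undefined. 1b->0: no, ababba/ba meet in 2 with "a" left. 1b->1: ok.
ba: 2a undefined. 2a->0: no, b/abaaaa meet in 2. 2a->1: no, babbab/aab meet in 2 with "b" left. 2a->2: no, b/ba meet in 2. Open state 3: 2a->3.
bb: 2b undefined. 2b->0: no, b/bbb meet in 2. 2b->1: ok.
bab: 3b undefined. 3b->0: ok.
abaaa: 3a undefined. 3a->0: ok.
All examples now run through 4 states with every (state, symbol) defined. Accept strings end in {0,2}, Reject strings end in {1,3}; accept={0,2}.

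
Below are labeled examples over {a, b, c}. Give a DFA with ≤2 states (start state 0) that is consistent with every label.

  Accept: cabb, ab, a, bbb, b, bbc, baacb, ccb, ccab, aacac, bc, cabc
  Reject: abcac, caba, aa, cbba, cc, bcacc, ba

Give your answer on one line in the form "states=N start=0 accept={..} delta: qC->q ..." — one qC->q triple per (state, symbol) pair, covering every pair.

Grow the machine one transition at a time. Run the examples from 0; the earliest place one falls off (shortest prefix, ties alphabetical) gets sent to the lowest-numbered state that keeps every Accept/Reject pair distinguishable — a pair clashes when both reach the same state with identical unread suffix — and to a fresh state only if none does.
a: 0a undefined. 0a->0: no, a/aa meet in 0. Open state 1: 0a->1.
b: 0b undefined. 0b->0: no, a/ba meet in 1. 0b->1: ok.
c: 0c undefined. 0c->0: ok.
aa: 1a undefined. 1a->0: ok.
ab: 1b undefined. 1b->0: no, cabb/caba meet in 1. 1b->1: ok.
bc: 1c undefined. 1c->0: no, bbc/abcac meet in 0. 1c->1: ok.
All examples now run through 2 states with every (state, symbol) defined. Accept strings end in {1}, Reject strings end in {0}; accept={1}.

states=2 start=0 accept={1} delta: 0a->1 0b->1 0c->0 1a->0 1b->1 1c->1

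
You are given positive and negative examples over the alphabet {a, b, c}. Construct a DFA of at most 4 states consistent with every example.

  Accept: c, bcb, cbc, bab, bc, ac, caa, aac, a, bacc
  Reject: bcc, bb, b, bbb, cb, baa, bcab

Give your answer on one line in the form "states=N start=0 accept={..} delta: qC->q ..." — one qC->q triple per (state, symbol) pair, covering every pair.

Fold the examples into a partial DFA from state 0: repeatedly fix the first undefined (state, symbol) met by the shortest-then-alphabetical prefix, trying targets in increasing order and rejecting any under which an Accept and a Reject string meet in one state with the same remainder; add a state when all current targets are rejected. Accepting states are where Accept strings end.
a: 0a undefined. 0a->0: ok.
b: 0b undefined. 0b->0: no, bcb/cb meet in 0 with "cb" left. Open state 1: 0b->1.
c: 0c undefined. 0c->0: ok.
ba: 1a undefined. 1a->0: no, c/baa meet in 0. 1a->1: no, bab/bb meet in 1 with "b" left. Open state 2: 1a->2.
bb: 1b undefined. 1b->0: no, c/bb meet in 0. 1b->1: ok.
bc: 1c undefined. 1c->0: no, c/bcc meet in 0. 1c->1: no, bcb/bcc meet in 1. 1c->2: ok.
baa: 2a undefined. 2a->0: no, c/baa meet in 0. 2a->1: ok.
bab: 2b undefined. 2b->0: ok.
bac: 2c undefined. 2c->0: no, c/bcc meet in 0. 2c->1: ok.
All examples now run through 3 states with every (state, symbol) defined. Accept strings end in {0,2}, Reject strings end in {1}; accept={0,2}.

states=3 start=0 accept={0,2} delta: 0a->0 0b->1 0c->0 1a->2 1b->1 1c->2 2a->1 2b->0 2c->1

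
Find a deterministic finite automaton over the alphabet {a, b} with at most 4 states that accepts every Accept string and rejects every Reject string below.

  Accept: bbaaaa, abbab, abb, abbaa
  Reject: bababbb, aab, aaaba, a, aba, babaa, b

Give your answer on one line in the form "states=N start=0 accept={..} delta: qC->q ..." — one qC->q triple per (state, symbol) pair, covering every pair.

states=4 start=0 accept={2} delta: 0a->0 0b->1 1a->0 1b->2 2a->3 2b->0 3a->2 3b->2

Grow the machine one transition at a time. Run the examples from 0; the earliest place one falls off (shortest prefix, ties alphabetical) gets sent to the lowest-numbered state that keeps every Accept/Reject pair distinguishable — a pair clashes when both reach the same state with identical unread suffix — and to a fresh state only if none does.
a: 0a undefined. 0a->0: ok.
b: 0b undefined. 0b->0: no, bbaaaa/bababbb meet in 0. Open state 1: 0b->1.
ba: 1a undefined. 1a->0: ok.
bb: 1b undefined. 1b->0: no, bbaaaa/aaaba meet in 0. 1b->1: no, bbaaaa/aaaba meet in 0. Open state 2: 1b->2.
bba: 2a undefined. 2a->0: no, bbaaaa/aaaba meet in 0. 2a->1: no, bbaaaa/aaaba meet in 0. 2a->2: no, abbab/bababbb meet in 2 with "b" left. Open state 3: 2a->3.
bbaa: 3a undefined. 3a->0: no, bbaaaa/aaaba meet in 0. 3a->1: no, bbaaaa/aaaba meet in 0. 3a->2: ok.
abbab: 3b undefined. 3b->0: no, abbab/aaaba meet in 0. 3b->1: no, abbab/aab meet in 1. 3b->2: ok.
bababbb: 2b undefined. 2b->0: ok.
All examples now run through 4 states with every (state, symbol) defined. Accept strings end in {2}, Reject strings end in {0,1}; accept={2}.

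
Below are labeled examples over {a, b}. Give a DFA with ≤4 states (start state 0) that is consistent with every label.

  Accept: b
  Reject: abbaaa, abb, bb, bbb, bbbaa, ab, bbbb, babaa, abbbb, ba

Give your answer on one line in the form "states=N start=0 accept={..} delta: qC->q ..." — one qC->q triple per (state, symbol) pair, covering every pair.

Grow the machine one transition at a time. Run the examples from 0; the earliest place one falls off (shortest prefix, ties alphabetical) gets sent to the lowest-numbered state that keeps every Accept/Reject pair distinguishable — a pair clashes when both reach the same state with identical unread suffix — and to a fresh state only if none does.
a: 0a undefined. 0a->0: no, b/ab meet in 0 with "b" left. Open state 1: 0a->1.
b: 0b undefined. 0b->0: no, b/bb meet in 0. 0b->1: ok.
ab: 1b undefined. 1b->0: no, b/abb meet in 1. 1b->1: no, b/abb meet in 1. Open state 2: 1b->2.
ba: 1a undefined. 1a->0: no, b/babaa meet in 1. 1a->1: no, b/ba meet in 1. 1a->2: ok.
abb: 2b undefined. 2b->0: no, b/bbbb meet in 1. 2b->1: no, b/abb meet in 1. 2b->2: ok.
abba: 2a undefined. 2a->0: no, b/bbbaa meet in 1. 2a->1: no, b/abbaaa meet in 1. 2a->2: ok.
All examples now run through 3 states with every (state, symbol) defined. Accept strings end in {1}, Reject strings end in {2}; accept={1}.

states=3 start=0 accept={1} delta: 0a->1 0b->1 1a->2 1b->2 2a->2 2b->2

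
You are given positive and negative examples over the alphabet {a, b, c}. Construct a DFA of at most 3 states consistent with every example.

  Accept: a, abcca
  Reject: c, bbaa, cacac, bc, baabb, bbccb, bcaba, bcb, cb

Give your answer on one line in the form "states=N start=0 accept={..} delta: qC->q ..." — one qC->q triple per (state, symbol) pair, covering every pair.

states=3 start=0 accept={0} delta: 0a->0 0b->1 0c->1 1a->0 1b->2 1c->2 2a->2 2b->2 2c->0

Fold the examples into a partial DFA from state 0: repeatedly fix the first undefined (state, symbol) met by the shortest-then-alphabetical prefix, trying targets in increasing order and rejecting any under which an Accept and a Reject string meet in one state with the same remainder; add a state when all current targets are rejected. Accepting states are where Accept strings end.
a: 0a undefined. 0a->0: ok.
b: 0b undefined. 0b->0: no, a/bbaa meet in 0. Open state 1: 0b->1.
c: 0c undefined. 0c->0: no, a/c meet in 0. 0c->1: ok.
ba: 1a undefined. 1a->0: ok.
bb: 1b undefined. 1b->0: no, a/bbaa meet in 0. 1b->1: no, a/bbaa meet in 0. Open state 2: 1b->2.
bc: 1c undefined. 1c->0: no, a/bc meet in 0. 1c->1: no, a/bcaba meet in 0. 1c->2: ok.
bba: 2a undefined. 2a->0: no, a/bbaa meet in 0. 2a->1: no, a/bbaa meet in 0. 2a->2: ok.
bbc: 2c undefined. 2c->0: ok.
bcb: 2b undefined. 2b->0: no, a/bcaba meet in 0. 2b->1: no, a/bcaba meet in 0. 2b->2: ok.
All examples now run through 3 states with every (state, symbol) defined. Accept strings end in {0}, Reject strings end in {1,2}; accept={0}.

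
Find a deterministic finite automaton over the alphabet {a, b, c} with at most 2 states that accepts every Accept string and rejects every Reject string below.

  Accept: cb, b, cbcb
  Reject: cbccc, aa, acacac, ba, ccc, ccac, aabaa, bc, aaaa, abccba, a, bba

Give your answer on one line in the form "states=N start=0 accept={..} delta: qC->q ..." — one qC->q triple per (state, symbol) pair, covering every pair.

states=2 start=0 accept={1} delta: 0a->0 0b->1 0c->0 1a->0 1b->0 1c->0

Fold the examples into a partial DFA from state 0: repeatedly fix the first undefined (state, symbol) met by the shortest-then-alphabetical prefix, trying targets in increasing order and rejecting any under which an Accept and a Reject string meet in one state with the same remainder; add a state when all current targets are rejected. Accepting states are where Accept strings end.
a: 0a undefined. 0a->0: ok.
b: 0b undefined. 0b->0: no, b/aa meet in 0. Open state 1: 0b->1.
c: 0c undefined. 0c->0: ok.
ba: 1a undefined. 1a->0: ok.
bb: 1b undefined. 1b->0: ok.
bc: 1c undefined. 1c->0: ok.
All examples now run through 2 states with every (state, symbol) defined. Accept strings end in {1}, Reject strings end in {0}; accept={1}.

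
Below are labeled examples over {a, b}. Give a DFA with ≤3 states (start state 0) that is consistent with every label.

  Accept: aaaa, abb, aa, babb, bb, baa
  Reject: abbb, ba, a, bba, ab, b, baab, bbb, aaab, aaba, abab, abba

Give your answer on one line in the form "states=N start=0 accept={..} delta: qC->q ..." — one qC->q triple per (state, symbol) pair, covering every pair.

State merging on the prefix tree: take the shortest (then alphabetical) example prefix whose next move is undefined and point that move at state 0, else 1, else 2, ...; a target is out if some Accept/Reject pair would then sit in one state with the same input left (inseparable). If every existing state is out, open a new one.
a: 0a undefined. 0a->0: no, aaaa/a meet in 0. Open state 1: 0a->1.
b: 0b undefined. 0b->0: no, bb/b meet in 0. 0b->1: no, abb/bbb meet in 1 with "bb" left. Open state 2: 0b->2.
aa: 1a undefined. 1a->0: ok.
ab: 1b undefined. 1b->0: no, aaaa/ab meet in 0. 1b->1: no, aaaa/abba meet in 0. 1b->2: ok.
ba: 2a undefined. 2a->0: no, aaaa/ba meet in 0. 2a->1: ok.
bb: 2b undefined. 2b->0: ok.
All examples now run through 3 states with every (state, symbol) defined. Accept strings end in {0}, Reject strings end in {1,2}; accept={0}.

states=3 start=0 accept={0} delta: 0a->1 0b->2 1a->0 1b->2 2a->1 2b->0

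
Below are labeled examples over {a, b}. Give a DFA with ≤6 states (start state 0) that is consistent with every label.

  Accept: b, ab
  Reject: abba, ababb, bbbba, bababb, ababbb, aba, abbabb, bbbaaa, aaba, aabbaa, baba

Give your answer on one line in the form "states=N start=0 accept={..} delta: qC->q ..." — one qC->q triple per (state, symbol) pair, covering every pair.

Fold the examples into a partial DFA from state 0: repeatedly fix the first undefined (state, symbol) met by the shortest-then-alphabetical prefix, trying targets in increasing order and rejecting any under which an Accept and a Reject string meet in one state with the same remainder; add a state when all current targets are rejected. Accepting states are where Accept strings end.
a: 0a undefined. 0a->0: ok.
b: 0b undefined. 0b->0: no, b/abba meet in 0. Open state 1: 0b->1.
ba: 1a undefined. 1a->0: ok.
bb: 1b undefined. 1b->0: no, b/ababbb meet in 1. 1b->1: no, b/ababb meet in 1. Open state 2: 1b->2.
bbb: 2b undefined. 2b->0: ok.
abba: 2a undefined. 2a->0: ok.
All examples now run through 3 states with every (state, symbol) defined. Accept strings end in {1}, Reject strings end in {0,2}; accept={1}.

states=3 start=0 accept={1} delta: 0a->0 0b->1 1a->0 1b->2 2a->0 2b->0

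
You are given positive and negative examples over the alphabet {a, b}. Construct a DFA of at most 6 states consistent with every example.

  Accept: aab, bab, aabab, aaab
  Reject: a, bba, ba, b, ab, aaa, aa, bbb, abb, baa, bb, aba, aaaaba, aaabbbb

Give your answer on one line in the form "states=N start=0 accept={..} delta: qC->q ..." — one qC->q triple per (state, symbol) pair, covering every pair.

State merging on the prefix tree: take the shortest (then alphabetical) example prefix whose next move is undefined and point that move at state 0, else 1, else 2, ...; a target is out if some Accept/Reject pair would then sit in one state with the same input left (inseparable). If every existing state is out, open a new one.
a: 0a undefined. 0a->0: no, aab/b meet in 0 with "b" left. Open state 1: 0a->1.
b: 0b undefined. 0b->0: no, bab/ab meet in 1 with "b" left. 0b->1: ok.
aa: 1a undefined. 1a->0: no, aab/a meet in 1. 1a->1: no, aab/ab meet in 1 with "b" left. Open state 2: 1a->2.
ab: 1b undefined. 1b->0: ok.
aaa: 2a undefined. 2a->0: no, aaab/a meet in 1. 2a->1: no, aaab/ab meet in 0. 2a->2: ok.
aab: 2b undefined. 2b->0: no, aab/ab meet in 0. 2b->1: no, aab/a meet in 1. 2b->2: no, aab/ba meet in 2. Open state 3: 2b->3.
aaba: 3a undefined. 3a->0: no, aabab/a meet in 1. 3a->1: no, aabab/ab meet in 0. 3a->2: ok.
aaabb: 3b undefined. 3b->0: ok.
All examples now run through 4 states with every (state, symbol) defined. Accept strings end in {3}, Reject strings end in {0,1,2}; accept={3}.

states=4 start=0 accept={3} delta: 0a->1 0b->1 1a->2 1b->0 2a->2 2b->3 3a->2 3b->0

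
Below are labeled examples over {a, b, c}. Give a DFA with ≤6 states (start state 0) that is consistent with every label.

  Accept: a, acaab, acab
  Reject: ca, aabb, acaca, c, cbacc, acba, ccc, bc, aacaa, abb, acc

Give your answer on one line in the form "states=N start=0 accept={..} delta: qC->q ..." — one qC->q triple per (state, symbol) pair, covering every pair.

State merging on the prefix tree: take the shortest (then alphabetical) example prefix whose next move is undefined and point that move at state 0, else 1, else 2, ...; a target is out if some Accept/Reject pair would then sit in one state with the same input left (inseparable). If every existing state is out, open a new one.
a: 0a undefined. 0a->0: ok.
b: 0b undefined. 0b->0: no, a/aabb meet in 0. Open state 1: 0b->1.
c: 0c undefined. 0c->0: no, a/ca meet in 0. 0c->1: ok.
bc: 1c undefined. 1c->0: no, a/bc meet in 0. 1c->1: ok.
ca: 1a undefined. 1a->0: no, a/ca meet in 0. 1a->1: no, acaab/aabb meet in 1 with "b" left. Open state 2: 1a->2.
cb: 1b undefined. 1b->0: no, a/aabb meet in 0. 1b->1: ok.
acaa: 2a undefined. 2a->0: no, a/aacaa meet in 0. 2a->1: no, acaab/aabb meet in 1. 2a->2: ok.
acab: 2b undefined. 2b->0: ok.
acac: 2c undefined. 2c->0: no, a/acaca meet in 0. 2c->1: ok.
All examples now run through 3 states with every (state, symbol) defined. Accept strings end in {0}, Reject strings end in {1,2}; accept={0}.

states=3 start=0 accept={0} delta: 0a->0 0b->1 0c->1 1a->2 1b->1 1c->1 2a->2 2b->0 2c->1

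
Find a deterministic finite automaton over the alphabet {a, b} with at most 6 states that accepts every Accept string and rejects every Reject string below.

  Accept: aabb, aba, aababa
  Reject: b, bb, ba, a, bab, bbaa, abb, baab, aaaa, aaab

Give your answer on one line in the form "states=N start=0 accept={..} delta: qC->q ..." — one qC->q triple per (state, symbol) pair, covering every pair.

Grow the machine one transition at a time. Run the examples from 0; the earliest place one falls off (shortest prefix, ties alphabetical) gets sent to the lowest-numbered state that keeps every Accept/Reject pair distinguishable — a pair clashes when both reach the same state with identical unread suffix — and to a fresh state only if none does.
a: 0a undefined. 0a->0: no, aabb/bb meet in 0 with "bb" left. Open state 1: 0a->1.
b: 0b undefined. 0b->0: ok.
aa: 1a undefined. 1a->0: no, aabb/b meet in 0. 1a->1: no, aabb/abb meet in 1 with "bb" left. Open state 2: 1a->2.
ab: 1b undefined. 1b->0: no, aba/ba meet in 1. 1b->1: no, aba/bbaa meet in 2. 1b->2: ok.
aaa: 2a undefined. 2a->0: no, aba/b meet in 0. 2a->1: no, aba/ba meet in 1. 2a->2: no, aba/bab meet in 2. Open state 3: 2a->3.
aab: 2b undefined. 2b->0: no, aabb/b meet in 0. 2b->1: no, aabb/bab meet in 2. 2b->2: no, aabb/bab meet in 2. 2b->3: no, aabb/aaab meet in 3 with "b" left. Open state 4: 2b->4.
aaaa: 3a undefined. 3a->0: ok.
aaab: 3b undefined. 3b->0: ok.
aaba: 4a undefined. 4a->0: no, aababa/ba meet in 1. 4a->1: ok.
aabb: 4b undefined. 4b->0: no, aabb/b meet in 0. 4b->1: no, aabb/ba meet in 1. 4b->2: no, aabb/bab meet in 2. 4b->3: ok.
All examples now run through 5 states with every (state, symbol) defined. Accept strings end in {3}, Reject strings end in {0,1,2,4}; accept={3}.

states=5 start=0 accept={3} delta: 0a->1 0b->0 1a->2 1b->2 2a->3 2b->4 3a->0 3b->0 4a->1 4b->3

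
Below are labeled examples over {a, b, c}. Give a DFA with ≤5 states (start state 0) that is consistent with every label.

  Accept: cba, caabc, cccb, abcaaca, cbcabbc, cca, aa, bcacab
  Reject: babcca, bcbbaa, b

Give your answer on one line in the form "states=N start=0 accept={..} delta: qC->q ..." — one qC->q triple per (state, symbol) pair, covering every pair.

State merging on the prefix tree: take the shortest (then alphabetical) example prefix whose next move is undefined and point that move at state 0, else 1, else 2, ...; a target is out if some Accept/Reject pair would then sit in one state with the same input left (inseparable). If every existing state is out, open a new one.
a: 0a undefined. 0a->0: ok.
b: 0b undefined. 0b->0: no, cca/babcca meet in 0 with "cca" left. Open state 1: 0b->1.
c: 0c undefined. 0c->0: no, cccb/b meet in 1. 0c->1: ok.
ba: 1a undefined. 1a->0: ok.
bc: 1c undefined. 1c->0: no, caabc/babcca meet in 0. 1c->1: no, caabc/b meet in 1. Open state 2: 1c->2.
cb: 1b undefined. 1b->0: no, cbcabbc/b meet in 1. 1b->1: ok.
bca: 2a undefined. 2a->0: no, bcacab/b meet in 1. 2a->1: no, cca/b meet in 1. 2a->2: no, abcaaca/babcca meet in 2 with "ca" left. Open state 3: 2a->3.
bcb: 2b undefined. 2b->0: no, cba/bcbbaa meet in 0. 2b->1: no, cba/bcbbaa meet in 0. 2b->2: ok.
ccc: 2c undefined. 2c->0: no, cba/babcca meet in 0. 2c->1: no, cba/babcca meet in 0. 2c->2: no, cca/babcca meet in 3. 2c->3: ok.
bcac: 3c undefined. 3c->0: no, bcacab/b meet in 1. 3c->1: no, bcacab/b meet in 1. 3c->2: ok.
cccb: 3b undefined. 3b->0: ok.
abcaa: 3a undefined. 3a->0: no, cba/babcca meet in 0. 3a->1: ok.
All examples now run through 4 states with every (state, symbol) defined. Accept strings end in {0,2,3}, Reject strings end in {1}; accept={0,2,3}.

states=4 start=0 accept={0,2,3} delta: 0a->0 0b->1 0c->1 1a->0 1b->1 1c->2 2a->3 2b->2 2c->3 3a->1 3b->0 3c->2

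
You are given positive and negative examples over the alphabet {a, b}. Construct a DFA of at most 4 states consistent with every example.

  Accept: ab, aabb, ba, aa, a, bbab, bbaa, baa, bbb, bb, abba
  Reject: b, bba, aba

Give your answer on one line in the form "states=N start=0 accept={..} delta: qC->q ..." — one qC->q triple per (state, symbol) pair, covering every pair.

states=4 start=0 accept={0,1,3} delta: 0a->1 0b->2 1a->0 1b->3 2a->0 2b->3 3a->2 3b->0

Grow the machine one transition at a time. Run the examples from 0; the earliest place one falls off (shortest prefix, ties alphabetical) gets sent to the lowest-numbered state that keeps every Accept/Reject pair distinguishable — a pair clashes when both reach the same state with identical unread suffix — and to a fresh state only if none does.
a: 0a undefined. 0a->0: no, ab/b meet in 0 with "b" left. Open state 1: 0a->1.
b: 0b undefined. 0b->0: no, ba/bba meet in 1. 0b->1: no, a/b meet in 1. Open state 2: 0b->2.
aa: 1a undefined. 1a->0: ok.
ab: 1b undefined. 1b->0: no, a/aba meet in 1. 1b->1: no, aa/aba meet in 0. 1b->2: no, ab/b meet in 2. Open state 3: 1b->3.
ba: 2a undefined. 2a->0: ok.
bb: 2b undefined. 2b->0: no, a/bba meet in 1. 2b->1: no, ba/bba meet in 0. 2b->2: no, aabb/b meet in 2. 2b->3: ok.
aba: 3a undefined. 3a->0: no, ba/bba meet in 0. 3a->1: no, a/bba meet in 1. 3a->2: ok.
abb: 3b undefined. 3b->0: ok.
All examples now run through 4 states with every (state, symbol) defined. Accept strings end in {0,1,3}, Reject strings end in {2}; accept={0,1,3}.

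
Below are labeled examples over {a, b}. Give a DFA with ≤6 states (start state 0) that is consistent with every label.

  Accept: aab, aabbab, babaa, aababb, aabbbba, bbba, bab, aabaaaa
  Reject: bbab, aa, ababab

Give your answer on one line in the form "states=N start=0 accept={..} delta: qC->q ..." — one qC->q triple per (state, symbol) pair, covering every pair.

State merging on the prefix tree: take the shortest (then alphabetical) example prefix whose next move is undefined and point that move at state 0, else 1, else 2, ...; a target is out if some Accept/Reject pair would then sit in one state with the same input left (inseparable). If every existing state is out, open a new one.
a: 0a undefined. 0a->0: no, aabbab/bbab meet in 0 with "bbab" left. Open state 1: 0a->1.
b: 0b undefined. 0b->0: no, bab/bbab meet in 1 with "b" left. 0b->1: ok.
aa: 1a undefined. 1a->0: no, aabbab/bbab meet in 1 with "bab" left. 1a->1: ok.
ab: 1b undefined. 1b->0: no, aab/bbab meet in 0. 1b->1: no, aab/bbab meet in 1. Open state 2: 1b->2.
aba: 2a undefined. 2a->0: no, aab/ababab meet in 2. 2a->1: no, aab/bbab meet in 2. 2a->2: no, aabbab/ababab meet in 2 with "bab" left. Open state 3: 2a->3.
bbb: 2b undefined. 2b->0: no, bbba/aa meet in 1. 2b->1: no, aabbbba/aa meet in 1. 2b->2: no, aabbab/bbab meet in 3 with "b" left. 2b->3: ok.
abab: 3b undefined. 3b->0: no, aab/ababab meet in 2. 3b->1: no, aab/ababab meet in 2. 3b->2: no, aab/bbab meet in 2. 3b->3: no, aabbab/ababab meet in 3 with "ab" left. Open state 4: 3b->4.
bbba: 3a undefined. 3a->0: no, aabbab/aa meet in 1. 3a->1: no, babaa/aa meet in 1. 3a->2: ok.
ababa: 4a undefined. 4a->0: ok.
aababb: 4b undefined. 4b->0: no, aabbbba/aa meet in 1. 4b->1: no, aababb/aa meet in 1. 4b->2: ok.
All examples now run through 5 states with every (state, symbol) defined. Accept strings end in {2,3}, Reject strings end in {1,4}; accept={2,3}.

states=5 start=0 accept={2,3} delta: 0a->1 0b->1 1a->1 1b->2 2a->3 2b->3 3a->2 3b->4 4a->0 4b->2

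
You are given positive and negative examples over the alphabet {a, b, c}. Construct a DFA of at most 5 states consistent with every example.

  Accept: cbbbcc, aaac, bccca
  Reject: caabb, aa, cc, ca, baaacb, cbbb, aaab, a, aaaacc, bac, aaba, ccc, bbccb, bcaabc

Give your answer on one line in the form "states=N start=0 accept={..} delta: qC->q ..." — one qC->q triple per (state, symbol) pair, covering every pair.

Grow the machine one transition at a time. Run the examples from 0; the earliest place one falls off (shortest prefix, ties alphabetical) gets sent to the lowest-numbered state that keeps every Accept/Reject pair distinguishable — a pair clashes when both reach the same state with identical unread suffix — and to a fresh state only if none does.
a: 0a undefined. 0a->0: ok.
b: 0b undefined. 0b->0: no, aaac/bac meet in 0 with "c" left. Open state 1: 0b->1.
c: 0c undefined. 0c->0: no, aaac/aa meet in 0. 0c->1: no, aaac/aaab meet in 1. Open state 2: 0c->2.
ba: 1a undefined. 1a->0: no, aaac/bac meet in 2. 1a->1: ok.
bb: 1b undefined. 1b->0: ok.
bc: 1c undefined. 1c->0: ok.
ca: 2a undefined. 2a->0: ok.
cb: 2b undefined. 2b->0: no, cbbbcc/cc meet in 2 with "c" left. 2b->1: ok.
cc: 2c undefined. 2c->0: no, cbbbcc/ccc meet in 2. 2c->1: no, bccca/cc meet in 1. 2c->2: no, cbbbcc/cc meet in 2. Open state 3: 2c->3.
ccc: 3c undefined. 3c->0: ok.
bbccb: 3b undefined. 3b->0: ok.
bccca: 3a undefined. 3a->0: no, bccca/caabb meet in 0. 3a->1: no, bccca/baaacb meet in 1. 3a->2: ok.
All examples now run through 4 states with every (state, symbol) defined. Accept strings end in {2}, Reject strings end in {0,1,3}; accept={2}.

states=4 start=0 accept={2} delta: 0a->0 0b->1 0c->2 1a->1 1b->0 1c->0 2a->0 2b->1 2c->3 3a->2 3b->0 3c->0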